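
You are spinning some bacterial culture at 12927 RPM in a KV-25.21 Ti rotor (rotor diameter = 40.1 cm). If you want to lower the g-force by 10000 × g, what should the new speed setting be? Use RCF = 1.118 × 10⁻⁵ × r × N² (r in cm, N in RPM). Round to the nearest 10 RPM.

r = 40.1 / 2 = 20.05 cm
Current RCF = 1.118 × 10⁻⁵ × 20.05 × (12927)² = 1.118 × 10⁻⁵ × 20.05 × 167,107,329 ≈ 37,458.6 × g
Target RCF = 37,458.6 − 10,000 = 27,458.6 × g
N² = 27,458.6 / (22.4159 × 10⁻⁵) = 122,496,085
N ≈ √122,496,085 ≈ 11,067.8

11070 RPM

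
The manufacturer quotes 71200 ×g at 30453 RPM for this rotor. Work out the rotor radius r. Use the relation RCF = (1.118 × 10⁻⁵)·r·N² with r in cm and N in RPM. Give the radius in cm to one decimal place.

r ≈ 6.9 cm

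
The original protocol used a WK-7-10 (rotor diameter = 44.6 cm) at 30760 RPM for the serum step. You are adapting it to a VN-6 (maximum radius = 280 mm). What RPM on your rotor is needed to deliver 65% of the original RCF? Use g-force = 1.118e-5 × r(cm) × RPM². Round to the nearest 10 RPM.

≈ 22130 RPM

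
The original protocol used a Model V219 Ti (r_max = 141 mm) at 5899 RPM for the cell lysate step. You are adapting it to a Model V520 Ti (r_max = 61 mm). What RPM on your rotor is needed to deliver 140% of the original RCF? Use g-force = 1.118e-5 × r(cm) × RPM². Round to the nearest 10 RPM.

10610 RPM

Original rotor: r = 141 mm = 14.1 cm
RCF = 1.118 × 10⁻⁵ × r × N²
RCF_original = 1.118 × 10⁻⁵ × 14.1 × (5899)² = 1.118 × 10⁻⁵ × 14.1 × 34,798,201 ≈ 5,485.5 × g
Target RCF = 1.4 × 5,485.5 ≈ 7,679.7 × g
Your rotor: r = 61 mm = 6.1 cm
7,679.7 = 1.118 × 10⁻⁵ × 6.1 × N²
N² = 7,679.7 / (6.8198 × 10⁻⁵) = 112,608,874
N ≈ √112,608,874 ≈ 10,611.7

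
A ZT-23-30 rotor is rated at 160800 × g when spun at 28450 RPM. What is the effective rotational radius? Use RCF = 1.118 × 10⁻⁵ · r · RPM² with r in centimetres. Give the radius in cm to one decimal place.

160800 = 1.118 × 10⁻⁵ × r × (28450)²
r = 160800 / (1.118 × 10⁻⁵ × 809,402,500) = 160800 / 9049.12 ≈ 17.770 cm

r ≈ 17.8 cm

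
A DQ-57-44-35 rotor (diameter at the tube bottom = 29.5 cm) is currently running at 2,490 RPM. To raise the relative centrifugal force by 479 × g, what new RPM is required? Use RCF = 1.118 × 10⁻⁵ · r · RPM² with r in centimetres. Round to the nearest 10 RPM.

N₂ ≈ 3020 RPM

r = 29.5 / 2 = 14.75 cm
Current RCF = 1.118 × 10⁻⁵ × 14.75 × (2490)² = 1.118 × 10⁻⁵ × 14.75 × 6,200,100 ≈ 1,022.4 × g
Target RCF = 1,022.4 + 479 = 1,501.4 × g
N² = 1,501.4 / (16.4905 × 10⁻⁵) = 9,104,636
N ≈ √9,104,636 ≈ 3,017.4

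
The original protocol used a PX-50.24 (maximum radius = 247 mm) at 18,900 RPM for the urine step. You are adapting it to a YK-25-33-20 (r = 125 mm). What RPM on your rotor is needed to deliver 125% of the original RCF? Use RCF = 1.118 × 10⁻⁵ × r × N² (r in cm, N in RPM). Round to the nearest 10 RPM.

Original rotor: r = 247 mm = 24.7 cm
RCF_original = 1.118 × 10⁻⁵ × 24.7 × (18900)² = 1.118 × 10⁻⁵ × 24.7 × 357,210,000 ≈ 98,642.1 × g
Target RCF = 1.25 × 98,642.1 ≈ 123,302.6 × g
Your rotor: r = 125 mm = 12.5 cm
123,302.6 = 1.118 × 10⁻⁵ × 12.5 × N²
N² = 123,302.6 / (13.975 × 10⁻⁵) = 882,308,408
N ≈ √882,308,408 ≈ 29,703.7

29700 RPM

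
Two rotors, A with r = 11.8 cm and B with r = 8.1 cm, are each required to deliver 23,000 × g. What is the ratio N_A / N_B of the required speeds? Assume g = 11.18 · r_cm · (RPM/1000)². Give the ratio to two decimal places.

At fixed RCF, N ∝ 1/√r, so N_A/N_B = √(r_B/r_A) = √(8.1/11.8) = √0.686441 = 0.8285.

0.83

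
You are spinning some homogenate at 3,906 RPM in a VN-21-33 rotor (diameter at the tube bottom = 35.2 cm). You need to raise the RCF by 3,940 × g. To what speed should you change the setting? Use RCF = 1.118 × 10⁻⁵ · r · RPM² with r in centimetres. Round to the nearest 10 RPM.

N₂ ≈ 5940 RPM

r = 35.2 / 2 = 17.6 cm
Current RCF = 1.118 × 10⁻⁵ × 17.6 × (3906)² = 1.118 × 10⁻⁵ × 17.6 × 15,256,836 ≈ 3,002.1 × g
Target RCF = 3,002.1 + 3,940 = 6,942.1 × g
N² = 6,942.1 / (19.6768 × 10⁻⁵) = 35,280,635
N ≈ √35,280,635 ≈ 5,939.8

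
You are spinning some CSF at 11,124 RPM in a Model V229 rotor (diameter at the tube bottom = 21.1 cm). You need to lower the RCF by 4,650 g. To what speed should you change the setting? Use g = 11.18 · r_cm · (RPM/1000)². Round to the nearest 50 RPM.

≈ 9200 RPM

r = 21.1 / 2 = 10.55 cm
Current RCF = 11.18 × 10.55 × (11.124)² = 11.18 × 10.55 × 123.743376 ≈ 14,595.4 × g
Target RCF = 14,595.4 − 4,650 = 9,945.4 × g
(N/1000)² = 9,945.4 / 117.949 = 84.31949
N = 1000 × √84.31949 ≈ 9,182.6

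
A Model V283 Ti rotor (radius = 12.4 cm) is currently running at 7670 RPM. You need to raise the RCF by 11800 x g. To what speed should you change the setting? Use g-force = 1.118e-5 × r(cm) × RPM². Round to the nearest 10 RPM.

N₂ ≈ 12000 RPM

Current RCF = 1.118 × 10⁻⁵ × 12.4 × (7670)² = 1.118 × 10⁻⁵ × 12.4 × 58,828,900 ≈ 8,155.6 × g
Target RCF = 8,155.6 + 11,800 = 19,955.6 × g
N² = 19,955.6 / (13.8632 × 10⁻⁵) = 143,946,564
N ≈ √143,946,564 ≈ 11,997.8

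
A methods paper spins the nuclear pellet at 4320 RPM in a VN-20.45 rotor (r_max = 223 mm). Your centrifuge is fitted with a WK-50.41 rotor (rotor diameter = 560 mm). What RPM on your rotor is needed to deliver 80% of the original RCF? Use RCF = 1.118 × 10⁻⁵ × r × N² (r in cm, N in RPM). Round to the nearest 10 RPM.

Original rotor: r = 223 mm = 22.3 cm
RCF_original = 1.118 × 10⁻⁵ × 22.3 × (4320)² = 1.118 × 10⁻⁵ × 22.3 × 18,662,400 ≈ 4,652.8 × g
Target RCF = 0.8 × 4,652.8 ≈ 3,722.2 × g
Your rotor: r = 560 mm / 2 = 280 mm = 28 cm
3,722.2 = 1.118 × 10⁻⁵ × 28 × N²
N² = 3,722.2 / (31.304 × 10⁻⁵) = 11,890,493
N ≈ √11,890,493 ≈ 3,448.3

≈ 3450 RPM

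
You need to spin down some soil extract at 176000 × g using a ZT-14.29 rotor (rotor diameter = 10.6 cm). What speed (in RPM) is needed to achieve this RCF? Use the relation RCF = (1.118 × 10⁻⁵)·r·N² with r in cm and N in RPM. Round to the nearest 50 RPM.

N ≈ 54500 RPM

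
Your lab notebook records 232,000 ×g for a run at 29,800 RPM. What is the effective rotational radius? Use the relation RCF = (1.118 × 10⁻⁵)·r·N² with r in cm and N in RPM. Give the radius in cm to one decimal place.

r ≈ 23.4 cm

RCF = 1.118 × 10⁻⁵ × r × N²
232000 = 1.118 × 10⁻⁵ × r × (29800)²
r = 232000 / (1.118 × 10⁻⁵ × 888,040,000) = 232000 / 9928.287 ≈ 23.368 cm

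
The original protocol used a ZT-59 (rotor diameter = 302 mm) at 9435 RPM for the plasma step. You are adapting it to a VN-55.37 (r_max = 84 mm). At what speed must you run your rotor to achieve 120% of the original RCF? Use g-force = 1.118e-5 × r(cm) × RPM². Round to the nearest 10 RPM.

Original rotor: r = 302 mm / 2 = 151 mm = 15.1 cm
RCF_original = 1.118 × 10⁻⁵ × 15.1 × (9435)² = 1.118 × 10⁻⁵ × 15.1 × 89,019,225 ≈ 15,028 × g
Target RCF = 1.2 × 15,028 ≈ 18,033.6 × g
Your rotor: r = 84 mm = 8.4 cm
18,033.6 = 1.118 × 10⁻⁵ × 8.4 × N²
N² = 18,033.6 / (9.3912 × 10⁻⁵) = 192,026,578
N ≈ √192,026,578 ≈ 13,857.4

13860 RPM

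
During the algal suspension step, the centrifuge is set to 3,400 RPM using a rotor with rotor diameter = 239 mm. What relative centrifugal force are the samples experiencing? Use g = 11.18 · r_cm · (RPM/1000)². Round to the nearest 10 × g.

r = 239 mm / 2 = 119.5 mm = 11.95 cm
RCF = 11.18 × 11.95 × (3.4)² = 11.18 × 11.95 × 11.56 ≈ 1,544.4 × g

1540 × g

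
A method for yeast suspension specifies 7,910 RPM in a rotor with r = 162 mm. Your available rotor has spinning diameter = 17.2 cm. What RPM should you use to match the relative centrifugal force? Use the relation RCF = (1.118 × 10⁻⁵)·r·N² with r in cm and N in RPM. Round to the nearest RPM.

10856 RPM

Original rotor: r = 162 mm = 16.2 cm
RCF = 1.118 × 10⁻⁵ × r × N²
RCF_original = 1.118 × 10⁻⁵ × 16.2 × (7910)² = 1.118 × 10⁻⁵ × 16.2 × 62,568,100 ≈ 11,332.1 × g
Your rotor: r = 17.2 / 2 = 8.6 cm
11,332.1 = 1.118 × 10⁻⁵ × 8.6 × N²
N² = 11,332.1 / (9.6148 × 10⁻⁵) = 117,861,006
N ≈ √117,861,006 ≈ 10,856.4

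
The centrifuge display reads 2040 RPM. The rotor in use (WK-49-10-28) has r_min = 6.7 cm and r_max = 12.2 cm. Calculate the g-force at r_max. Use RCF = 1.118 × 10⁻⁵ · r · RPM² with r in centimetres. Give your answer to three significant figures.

Use r_max = 12.2 cm.
RCF = 1.118 × 10⁻⁵ × 12.2 × (2040)² = 1.118 × 10⁻⁵ × 12.2 × 4,161,600 ≈ 567.6 × g

RCF ≈ 568 g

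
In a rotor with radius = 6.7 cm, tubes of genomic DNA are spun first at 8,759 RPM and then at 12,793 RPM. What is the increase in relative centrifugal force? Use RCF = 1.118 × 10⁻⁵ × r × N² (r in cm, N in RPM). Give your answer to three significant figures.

6510 ×g

RCF₁ = 1.118 × 10⁻⁵ × 6.7 × (8759)² = 1.118 × 10⁻⁵ × 6.7 × 76,720,081 ≈ 5,746.8 × g
RCF₂ = 1.118 × 10⁻⁵ × 6.7 × (12793)² = 1.118 × 10⁻⁵ × 6.7 × 163,660,849 ≈ 12,259.2 × g
Increase = 12,259.2 − 5,746.8 = 6,512.4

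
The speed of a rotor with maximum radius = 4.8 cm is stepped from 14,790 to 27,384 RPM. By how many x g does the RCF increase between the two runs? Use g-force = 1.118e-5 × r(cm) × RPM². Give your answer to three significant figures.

RCF₁ = 1.118 × 10⁻⁵ × 4.8 × (14790)² = 1.118 × 10⁻⁵ × 4.8 × 218,744,100 ≈ 11,738.7 × g
RCF₂ = 1.118 × 10⁻⁵ × 4.8 × (27384)² = 1.118 × 10⁻⁵ × 4.8 × 749,883,456 ≈ 40,241.7 × g
Increase = 40,241.7 − 11,738.7 = 28,503

≈ 28500 x g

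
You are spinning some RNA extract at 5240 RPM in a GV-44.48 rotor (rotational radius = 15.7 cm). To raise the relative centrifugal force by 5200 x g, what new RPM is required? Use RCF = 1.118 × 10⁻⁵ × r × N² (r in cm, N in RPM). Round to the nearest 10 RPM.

7560 RPM

Current RCF = 1.118 × 10⁻⁵ × 15.7 × (5240)² = 1.118 × 10⁻⁵ × 15.7 × 27,457,600 ≈ 4,819.5 × g
Target RCF = 4,819.5 + 5,200 = 10,019.5 × g
N² = 10,019.5 / (17.5526 × 10⁻⁵) = 57,082,711
N ≈ √57,082,711 ≈ 7,555.3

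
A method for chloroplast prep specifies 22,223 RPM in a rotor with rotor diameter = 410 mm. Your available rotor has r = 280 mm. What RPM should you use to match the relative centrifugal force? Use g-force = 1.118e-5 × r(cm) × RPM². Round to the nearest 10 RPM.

19020 RPM

Original rotor: r = 410 mm / 2 = 205 mm = 20.5 cm
RCF = 1.118 × 10⁻⁵ × r × N²
RCF_original = 1.118 × 10⁻⁵ × 20.5 × (22223)² = 1.118 × 10⁻⁵ × 20.5 × 493,861,729 ≈ 113,188.2 × g
Your rotor: r = 280 mm = 28.0 cm
113,188.2 = 1.118 × 10⁻⁵ × 28 × N²
N² = 113,188.2 / (31.304 × 10⁻⁵) = 361,577,434
N ≈ √361,577,434 ≈ 19,015.2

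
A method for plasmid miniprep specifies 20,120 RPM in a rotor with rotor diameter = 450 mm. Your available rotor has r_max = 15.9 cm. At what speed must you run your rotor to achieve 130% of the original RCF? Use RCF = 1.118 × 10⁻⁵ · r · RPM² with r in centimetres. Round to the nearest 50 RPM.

27300 RPM

Original rotor: r = 450 mm / 2 = 225 mm = 22.5 cm
RCF = 1.118 × 10⁻⁵ × r × N²
RCF_original = 1.118 × 10⁻⁵ × 22.5 × (20120)² = 1.118 × 10⁻⁵ × 22.5 × 404,814,400 ≈ 101,831.1 × g
Target RCF = 1.3 × 101,831.1 ≈ 132,380.4 × g
132,380.4 = 1.118 × 10⁻⁵ × 15.9 × N²
N² = 132,380.4 / (17.7762 × 10⁻⁵) = 744,705,843
N ≈ √744,705,843 ≈ 27,289.3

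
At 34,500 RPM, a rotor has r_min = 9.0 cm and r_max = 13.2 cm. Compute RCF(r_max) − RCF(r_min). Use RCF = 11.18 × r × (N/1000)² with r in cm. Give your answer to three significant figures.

RCF_max = 11.18 × 13.2 × (34.5)² = 11.18 × 13.2 × 1,190.25 ≈ 175,652.3 × g
RCF_min = 11.18 × 9 × (34.5)² = 11.18 × 9 × 1,190.25 ≈ 119,763 × g
ΔRCF = 175,652.3 − 119,763 = 55,889.3

≈ 55900 x g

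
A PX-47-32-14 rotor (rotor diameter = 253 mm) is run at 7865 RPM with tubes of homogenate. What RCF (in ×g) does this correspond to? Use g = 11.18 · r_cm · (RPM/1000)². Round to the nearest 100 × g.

r = 253 mm / 2 = 126.5 mm = 12.65 cm
RCF = 11.18 × r × (N/1000)²
RCF = 11.18 × 12.65 × (7.865)² = 11.18 × 12.65 × 61.858225 ≈ 8,748.4 × g

≈ 8700 ×g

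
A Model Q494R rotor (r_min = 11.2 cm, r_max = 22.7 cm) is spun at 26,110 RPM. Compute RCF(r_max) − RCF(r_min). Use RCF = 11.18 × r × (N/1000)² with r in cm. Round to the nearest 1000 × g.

88000 ×g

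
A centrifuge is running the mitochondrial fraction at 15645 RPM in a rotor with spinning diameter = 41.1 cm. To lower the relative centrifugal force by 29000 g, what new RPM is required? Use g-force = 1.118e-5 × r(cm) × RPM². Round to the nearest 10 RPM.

≈ 10890 RPM

r = 41.1 / 2 = 20.55 cm
Current RCF = 1.118 × 10⁻⁵ × 20.55 × (15645)² = 1.118 × 10⁻⁵ × 20.55 × 244,766,025 ≈ 56,234.7 × g
Target RCF = 56,234.7 − 29,000 = 27,234.7 × g
N² = 27,234.7 / (22.9749 × 10⁻⁵) = 118,541,104
N ≈ √118,541,104 ≈ 10,887.7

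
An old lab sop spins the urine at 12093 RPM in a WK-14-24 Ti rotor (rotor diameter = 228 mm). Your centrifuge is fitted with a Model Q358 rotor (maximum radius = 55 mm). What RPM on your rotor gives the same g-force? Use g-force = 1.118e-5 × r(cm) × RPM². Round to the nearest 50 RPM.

≈ 17400 RPM

Original rotor: r = 228 mm / 2 = 114 mm = 11.4 cm
RCF_original = 1.118 × 10⁻⁵ × 11.4 × (12093)² = 1.118 × 10⁻⁵ × 11.4 × 146,240,649 ≈ 18,638.7 × g
Your rotor: r = 55 mm = 5.5 cm
18,638.7 = 1.118 × 10⁻⁵ × 5.5 × N²
N² = 18,638.7 / (6.149 × 10⁻⁵) = 303,117,580
N ≈ √303,117,580 ≈ 17,410.3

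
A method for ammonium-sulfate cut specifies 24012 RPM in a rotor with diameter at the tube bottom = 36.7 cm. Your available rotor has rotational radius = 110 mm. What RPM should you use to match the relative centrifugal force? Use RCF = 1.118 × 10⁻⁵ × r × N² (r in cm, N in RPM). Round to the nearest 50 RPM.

≈ 31000 RPM

Original rotor: r = 36.7 / 2 = 18.35 cm
RCF_original = 1.118 × 10⁻⁵ × 18.35 × (24012)² = 1.118 × 10⁻⁵ × 18.35 × 576,576,144 ≈ 118,286.3 × g
Your rotor: r = 110 mm = 11.0 cm
118,286.3 = 1.118 × 10⁻⁵ × 11 × N²
N² = 118,286.3 / (12.298 × 10⁻⁵) = 961,833,631
N ≈ √961,833,631 ≈ 31,013.4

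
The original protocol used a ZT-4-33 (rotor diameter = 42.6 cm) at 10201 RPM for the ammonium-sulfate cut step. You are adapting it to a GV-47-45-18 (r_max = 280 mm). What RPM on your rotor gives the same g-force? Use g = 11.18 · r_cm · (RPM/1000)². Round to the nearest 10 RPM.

8900 RPM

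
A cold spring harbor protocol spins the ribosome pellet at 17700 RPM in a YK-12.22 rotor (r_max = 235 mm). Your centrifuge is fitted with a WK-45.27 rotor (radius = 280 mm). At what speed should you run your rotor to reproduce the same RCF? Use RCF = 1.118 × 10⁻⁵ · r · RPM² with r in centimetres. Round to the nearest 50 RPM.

Original rotor: r = 235 mm = 23.5 cm
RCF = 1.118 × 10⁻⁵ × r × N²
RCF_original = 1.118 × 10⁻⁵ × 23.5 × (17700)² = 1.118 × 10⁻⁵ × 23.5 × 313,290,000 ≈ 82,310.7 × g
Your rotor: r = 280 mm = 28.0 cm
82,310.7 = 1.118 × 10⁻⁵ × 28 × N²
N² = 82,310.7 / (31.304 × 10⁻⁵) = 262,939,880
N ≈ √262,939,880 ≈ 16,215.4

≈ 16200 RPM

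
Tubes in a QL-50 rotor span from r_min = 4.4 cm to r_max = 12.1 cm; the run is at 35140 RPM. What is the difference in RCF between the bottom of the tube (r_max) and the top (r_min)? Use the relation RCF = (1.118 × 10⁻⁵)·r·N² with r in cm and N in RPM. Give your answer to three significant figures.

≈ 106000 ×g

ΔRCF = 1.118 × 10⁻⁵ × (r_max − r_min) × N² = 1.118 × 10⁻⁵ × 7.7 × 1,234,819,600 ≈ 106,300.7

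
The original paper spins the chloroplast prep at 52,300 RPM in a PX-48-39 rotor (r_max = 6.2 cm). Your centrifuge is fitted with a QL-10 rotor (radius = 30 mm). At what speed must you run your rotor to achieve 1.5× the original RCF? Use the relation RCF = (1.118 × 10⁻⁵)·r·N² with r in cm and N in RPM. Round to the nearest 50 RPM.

≈ 92100 RPM

RCF_original = 1.118 × 10⁻⁵ × 6.2 × (52300)² = 1.118 × 10⁻⁵ × 6.2 × 2,735,290,000 ≈ 189,599.4 × g
Target RCF = 1.5 × 189,599.4 ≈ 284,399.1 × g
Your rotor: r = 30 mm = 3.0 cm
284,399.1 = 1.118 × 10⁻⁵ × 3 × N²
N² = 284,399.1 / (3.354 × 10⁻⁵) = 8,479,400,716
N ≈ √8,479,400,716 ≈ 92,083.7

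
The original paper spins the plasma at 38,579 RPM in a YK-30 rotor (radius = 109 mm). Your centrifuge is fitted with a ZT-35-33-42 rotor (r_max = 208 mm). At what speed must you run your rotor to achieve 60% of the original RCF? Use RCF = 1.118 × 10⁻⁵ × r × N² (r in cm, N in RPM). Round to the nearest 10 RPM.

Original rotor: r = 109 mm = 10.9 cm
RCF_original = 1.118 × 10⁻⁵ × 10.9 × (38579)² = 1.118 × 10⁻⁵ × 10.9 × 1,488,339,241 ≈ 181,372 × g
Target RCF = 0.6 × 181,372 ≈ 108,823.2 × g
Your rotor: r = 208 mm = 20.8 cm
108,823.2 = 1.118 × 10⁻⁵ × 20.8 × N²
N² = 108,823.2 / (23.2544 × 10⁻⁵) = 467,968,212
N ≈ √467,968,212 ≈ 21,632.6

21630 RPM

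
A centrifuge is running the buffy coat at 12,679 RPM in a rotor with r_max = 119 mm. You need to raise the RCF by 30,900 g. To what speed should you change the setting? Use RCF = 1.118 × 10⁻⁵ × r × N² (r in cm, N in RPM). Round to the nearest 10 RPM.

19820 RPM

r = 119 mm = 11.9 cm
Current RCF = 1.118 × 10⁻⁵ × 11.9 × (12679)² = 1.118 × 10⁻⁵ × 11.9 × 160,757,041 ≈ 21,387.4 × g
Target RCF = 21,387.4 + 30,900 = 52,287.4 × g
N² = 52,287.4 / (13.3042 × 10⁻⁵) = 393,014,236
N ≈ √393,014,236 ≈ 19,824.6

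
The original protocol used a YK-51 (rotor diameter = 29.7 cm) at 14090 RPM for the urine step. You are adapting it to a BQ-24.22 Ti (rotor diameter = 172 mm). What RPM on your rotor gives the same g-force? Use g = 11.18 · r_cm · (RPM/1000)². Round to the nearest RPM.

Original rotor: r = 29.7 / 2 = 14.85 cm
RCF_original = 11.18 × 14.85 × (14.09)² = 11.18 × 14.85 × 198.5281 ≈ 32,960.2 × g
Your rotor: r = 172 mm / 2 = 86 mm = 8.6 cm
32,960.2 = 11.18 × 8.6 × (N/1000)²
(N/1000)² = 32,960.2 / 96.148 = 342.8069
N = 1000 × √342.8069 ≈ 18,515.0

18515 RPM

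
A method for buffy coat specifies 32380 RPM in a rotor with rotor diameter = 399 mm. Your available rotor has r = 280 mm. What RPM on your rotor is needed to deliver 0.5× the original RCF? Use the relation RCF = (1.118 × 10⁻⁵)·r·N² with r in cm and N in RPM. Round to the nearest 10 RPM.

≈ 19330 RPM

Original rotor: r = 399 mm / 2 = 199.5 mm = 19.95 cm
RCF = 1.118 × 10⁻⁵ × r × N²
RCF_original = 1.118 × 10⁻⁵ × 19.95 × (32380)² = 1.118 × 10⁻⁵ × 19.95 × 1,048,464,400 ≈ 233,850.5 × g
Target RCF = 0.5 × 233,850.5 ≈ 116,925.2 × g
Your rotor: r = 280 mm = 28.0 cm
116,925.2 = 1.118 × 10⁻⁵ × 28 × N²
N² = 116,925.2 / (31.304 × 10⁻⁵) = 373,515,206
N ≈ √373,515,206 ≈ 19,326.5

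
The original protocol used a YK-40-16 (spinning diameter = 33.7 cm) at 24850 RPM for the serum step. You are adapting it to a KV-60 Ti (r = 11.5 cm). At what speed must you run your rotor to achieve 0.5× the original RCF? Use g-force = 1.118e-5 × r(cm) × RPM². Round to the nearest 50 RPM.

Original rotor: r = 33.7 / 2 = 16.85 cm
RCF = 1.118 × 10⁻⁵ × r × N²
RCF_original = 1.118 × 10⁻⁵ × 16.85 × (24850)² = 1.118 × 10⁻⁵ × 16.85 × 617,522,500 ≈ 116,330.7 × g
Target RCF = 0.5 × 116,330.7 ≈ 58,165.3 × g
58,165.3 = 1.118 × 10⁻⁵ × 11.5 × N²
N² = 58,165.3 / (12.857 × 10⁻⁵) = 452,401,804
N ≈ √452,401,804 ≈ 21,269.7

21250 RPM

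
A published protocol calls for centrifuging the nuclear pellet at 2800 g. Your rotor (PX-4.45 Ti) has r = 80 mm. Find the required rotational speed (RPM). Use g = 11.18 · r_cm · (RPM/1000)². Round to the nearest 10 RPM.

r = 80 mm = 8.0 cm
RCF = 11.18 × r × (N/1000)²
2,800 = 11.18 × 8 × (N/1000)²
(N/1000)² = 2,800 / 89.44 = 31.3059
N = 1000 × √31.3059 ≈ 5,595.2

≈ 5600 RPM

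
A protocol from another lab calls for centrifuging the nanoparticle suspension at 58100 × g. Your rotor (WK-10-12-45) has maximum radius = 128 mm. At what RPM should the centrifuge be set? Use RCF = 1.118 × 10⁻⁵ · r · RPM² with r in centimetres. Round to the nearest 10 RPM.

20150 RPM

r = 128 mm = 12.8 cm
RCF = 1.118 × 10⁻⁵ × r × N²
58,100 = 1.118 × 10⁻⁵ × 12.8 × N²
N² = 58,100 / (14.3104 × 10⁻⁵) = 405,998,435
N ≈ √405,998,435 ≈ 20,149.4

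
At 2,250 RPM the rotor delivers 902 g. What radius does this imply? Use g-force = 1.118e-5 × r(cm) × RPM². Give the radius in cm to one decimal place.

r ≈ 15.9 cm

902 = 1.118 × 10⁻⁵ × r × (2250)²
r = 902 / (1.118 × 10⁻⁵ × 5,062,500) = 902 / 56.59875 ≈ 15.937 cm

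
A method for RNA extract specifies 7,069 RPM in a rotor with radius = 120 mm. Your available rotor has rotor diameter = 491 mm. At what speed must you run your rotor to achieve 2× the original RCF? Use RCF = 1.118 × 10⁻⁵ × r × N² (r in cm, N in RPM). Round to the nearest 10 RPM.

Original rotor: r = 120 mm = 12.0 cm
RCF_original = 1.118 × 10⁻⁵ × 12 × (7069)² = 1.118 × 10⁻⁵ × 12 × 49,970,761 ≈ 6,704.1 × g
Target RCF = 2 × 6,704.1 ≈ 13,408.2 × g
Your rotor: r = 491 mm / 2 = 245.5 mm = 24.55 cm
13,408.2 = 1.118 × 10⁻⁵ × 24.55 × N²
N² = 13,408.2 / (27.4469 × 10⁻⁵) = 48,851,419
N ≈ √48,851,419 ≈ 6,989.4

≈ 6990 RPM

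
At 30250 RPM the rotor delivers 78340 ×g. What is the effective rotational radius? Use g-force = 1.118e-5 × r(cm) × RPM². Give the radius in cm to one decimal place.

78340 = 1.118 × 10⁻⁵ × r × (30250)²
r = 78340 / (1.118 × 10⁻⁵ × 915,062,500) = 78340 / 10230.4 ≈ 7.658 cm

r ≈ 7.7 cm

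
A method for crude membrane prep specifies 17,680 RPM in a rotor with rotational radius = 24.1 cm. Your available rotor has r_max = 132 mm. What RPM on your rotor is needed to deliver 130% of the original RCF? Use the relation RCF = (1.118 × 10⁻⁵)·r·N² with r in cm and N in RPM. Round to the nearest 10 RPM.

RCF_original = 1.118 × 10⁻⁵ × 24.1 × (17680)² = 1.118 × 10⁻⁵ × 24.1 × 312,582,400 ≈ 84,221.6 × g
Target RCF = 1.3 × 84,221.6 ≈ 109,488.1 × g
Your rotor: r = 132 mm = 13.2 cm
109,488.1 = 1.118 × 10⁻⁵ × 13.2 × N²
N² = 109,488.1 / (14.7576 × 10⁻⁵) = 741,909,931
N ≈ √741,909,931 ≈ 27,238.0

≈ 27240 RPM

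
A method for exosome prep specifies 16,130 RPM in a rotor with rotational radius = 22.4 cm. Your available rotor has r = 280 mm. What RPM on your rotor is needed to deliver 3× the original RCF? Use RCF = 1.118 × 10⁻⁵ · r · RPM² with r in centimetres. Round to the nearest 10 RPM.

≈ 24990 RPM

RCF = 1.118 × 10⁻⁵ × r × N²
RCF_original = 1.118 × 10⁻⁵ × 22.4 × (16130)² = 1.118 × 10⁻⁵ × 22.4 × 260,176,900 ≈ 65,156.6 × g
Target RCF = 3 × 65,156.6 ≈ 195,469.8 × g
Your rotor: r = 280 mm = 28.0 cm
195,469.8 = 1.118 × 10⁻⁵ × 28 × N²
N² = 195,469.8 / (31.304 × 10⁻⁵) = 624,424,355
N ≈ √624,424,355 ≈ 24,988.5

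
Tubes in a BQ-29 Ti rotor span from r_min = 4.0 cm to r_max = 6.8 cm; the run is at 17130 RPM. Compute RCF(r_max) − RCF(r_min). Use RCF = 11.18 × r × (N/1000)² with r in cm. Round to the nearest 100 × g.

9200 x g

ΔRCF = 11.18 × (r_max − r_min) × (N/1000)² = 11.18 × 2.8 × 293.4369 ≈ 9,185.7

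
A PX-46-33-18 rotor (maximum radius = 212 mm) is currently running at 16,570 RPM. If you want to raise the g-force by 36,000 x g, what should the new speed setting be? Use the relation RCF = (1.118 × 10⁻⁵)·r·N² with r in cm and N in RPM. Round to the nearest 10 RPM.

r = 212 mm = 21.2 cm
Current RCF = 1.118 × 10⁻⁵ × 21.2 × (16570)² = 1.118 × 10⁻⁵ × 21.2 × 274,564,900 ≈ 65,076.3 × g
Target RCF = 65,076.3 + 36,000 = 101,076.3 × g
N² = 101,076.3 / (23.7016 × 10⁻⁵) = 426,453,488
N ≈ √426,453,488 ≈ 20,650.8

20650 RPM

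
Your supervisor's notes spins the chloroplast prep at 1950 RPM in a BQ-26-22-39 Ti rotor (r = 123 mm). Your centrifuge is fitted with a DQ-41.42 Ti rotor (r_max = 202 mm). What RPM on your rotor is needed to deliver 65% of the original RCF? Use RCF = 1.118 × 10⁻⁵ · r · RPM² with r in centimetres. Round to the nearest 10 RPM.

Original rotor: r = 123 mm = 12.3 cm
RCF = 1.118 × 10⁻⁵ × r × N²
RCF_original = 1.118 × 10⁻⁵ × 12.3 × (1950)² = 1.118 × 10⁻⁵ × 12.3 × 3,802,500 ≈ 522.9 × g
Target RCF = 0.65 × 522.9 ≈ 339.9 × g
Your rotor: r = 202 mm = 20.2 cm
339.9 = 1.118 × 10⁻⁵ × 20.2 × N²
N² = 339.9 / (22.5836 × 10⁻⁵) = 1,505,074
N ≈ √1,505,074 ≈ 1,226.8

≈ 1230 RPM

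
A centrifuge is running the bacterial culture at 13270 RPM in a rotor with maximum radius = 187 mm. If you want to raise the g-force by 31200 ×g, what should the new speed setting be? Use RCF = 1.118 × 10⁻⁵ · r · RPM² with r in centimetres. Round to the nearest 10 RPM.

r = 187 mm = 18.7 cm
Current RCF = 1.118 × 10⁻⁵ × 18.7 × (13270)² = 1.118 × 10⁻⁵ × 18.7 × 176,092,900 ≈ 36,815 × g
Target RCF = 36,815 + 31,200 = 68,015 × g
N² = 68,015 / (20.9066 × 10⁻⁵) = 325,327,887
N ≈ √325,327,887 ≈ 18,036.8

N₂ ≈ 18040 RPM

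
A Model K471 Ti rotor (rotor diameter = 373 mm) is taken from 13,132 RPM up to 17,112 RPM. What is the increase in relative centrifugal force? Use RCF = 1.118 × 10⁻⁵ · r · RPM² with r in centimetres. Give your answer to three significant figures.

r = 373 mm / 2 = 186.5 mm = 18.65 cm
RCF₁ = 1.118 × 10⁻⁵ × 18.65 × (13132)² = 1.118 × 10⁻⁵ × 18.65 × 172,449,424 ≈ 35,956.9 × g
RCF₂ = 1.118 × 10⁻⁵ × 18.65 × (17112)² = 1.118 × 10⁻⁵ × 18.65 × 292,820,544 ≈ 61,055.1 × g
Increase = 61,055.1 − 35,956.9 = 25,098.2

≈ 25100 x g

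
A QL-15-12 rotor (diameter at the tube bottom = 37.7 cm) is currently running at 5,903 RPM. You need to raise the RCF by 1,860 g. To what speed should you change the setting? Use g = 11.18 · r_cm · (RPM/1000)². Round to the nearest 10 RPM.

r = 37.7 / 2 = 18.85 cm
Current RCF = 11.18 × 18.85 × (5.903)² = 11.18 × 18.85 × 34.845409 ≈ 7,343.4 × g
Target RCF = 7,343.4 + 1,860 = 9,203.4 × g
(N/1000)² = 9,203.4 / 210.743 = 43.6712
N = 1000 × √43.6712 ≈ 6,608.4

≈ 6610 RPM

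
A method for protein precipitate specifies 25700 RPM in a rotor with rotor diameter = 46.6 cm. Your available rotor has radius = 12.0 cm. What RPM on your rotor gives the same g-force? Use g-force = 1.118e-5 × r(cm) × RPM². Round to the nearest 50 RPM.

Original rotor: r = 46.6 / 2 = 23.3 cm
RCF = 1.118 × 10⁻⁵ × r × N²
RCF_original = 1.118 × 10⁻⁵ × 23.3 × (25700)² = 1.118 × 10⁻⁵ × 23.3 × 660,490,000 ≈ 172,053.7 × g
172,053.7 = 1.118 × 10⁻⁵ × 12 × N²
N² = 172,053.7 / (13.416 × 10⁻⁵) = 1,282,451,550
N ≈ √1,282,451,550 ≈ 35,811.3

35800 RPM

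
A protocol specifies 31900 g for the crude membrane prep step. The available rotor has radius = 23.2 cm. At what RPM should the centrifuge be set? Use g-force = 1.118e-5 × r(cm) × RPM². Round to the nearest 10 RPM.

11090 RPM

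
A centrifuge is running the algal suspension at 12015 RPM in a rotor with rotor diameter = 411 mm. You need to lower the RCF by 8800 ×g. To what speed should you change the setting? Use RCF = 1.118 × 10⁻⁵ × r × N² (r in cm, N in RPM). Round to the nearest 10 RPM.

r = 411 mm / 2 = 205.5 mm = 20.55 cm
Current RCF = 1.118 × 10⁻⁵ × 20.55 × (12015)² = 1.118 × 10⁻⁵ × 20.55 × 144,360,225 ≈ 33,166.6 × g
Target RCF = 33,166.6 − 8,800 = 24,366.6 × g
N² = 24,366.6 / (22.9749 × 10⁻⁵) = 106,057,480
N ≈ √106,057,480 ≈ 10,298.4

≈ 10300 RPM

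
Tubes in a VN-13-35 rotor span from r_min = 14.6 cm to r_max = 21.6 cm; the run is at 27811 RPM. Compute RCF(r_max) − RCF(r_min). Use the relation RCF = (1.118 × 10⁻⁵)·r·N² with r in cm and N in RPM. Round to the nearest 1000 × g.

RCF_max = 1.118 × 10⁻⁵ × 21.6 × (27811)² = 1.118 × 10⁻⁵ × 21.6 × 773,451,721 ≈ 186,779.3 × g
RCF_min = 1.118 × 10⁻⁵ × 14.6 × (27811)² = 1.118 × 10⁻⁵ × 14.6 × 773,451,721 ≈ 126,249 × g
ΔRCF = 186,779.3 − 126,249 = 60,530.3

61000 ×g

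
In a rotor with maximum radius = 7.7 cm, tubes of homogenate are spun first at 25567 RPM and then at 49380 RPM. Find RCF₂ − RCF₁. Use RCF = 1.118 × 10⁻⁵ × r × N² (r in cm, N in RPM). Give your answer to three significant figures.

RCF₁ = 1.118 × 10⁻⁵ × 7.7 × (25567)² = 1.118 × 10⁻⁵ × 7.7 × 653,671,489 ≈ 56,272 × g
RCF₂ = 1.118 × 10⁻⁵ × 7.7 × (49380)² = 1.118 × 10⁻⁵ × 7.7 × 2,438,384,400 ≈ 209,910.8 × g
Increase = 209,910.8 − 56,272 = 153,638.8

154000 ×g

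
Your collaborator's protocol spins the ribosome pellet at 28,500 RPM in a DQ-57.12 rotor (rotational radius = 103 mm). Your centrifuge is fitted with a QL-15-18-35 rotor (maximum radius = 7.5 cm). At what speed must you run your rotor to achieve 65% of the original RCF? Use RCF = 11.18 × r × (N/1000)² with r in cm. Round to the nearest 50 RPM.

Original rotor: r = 103 mm = 10.3 cm
RCF_original = 11.18 × 10.3 × (28.5)² = 11.18 × 10.3 × 812.25 ≈ 93,533.8 × g
Target RCF = 0.65 × 93,533.8 ≈ 60,797 × g
60,797 = 11.18 × 7.5 × (N/1000)²
(N/1000)² = 60,797 / 83.85 = 725.0686
N = 1000 × √725.0686 ≈ 26,927.1

≈ 26950 RPM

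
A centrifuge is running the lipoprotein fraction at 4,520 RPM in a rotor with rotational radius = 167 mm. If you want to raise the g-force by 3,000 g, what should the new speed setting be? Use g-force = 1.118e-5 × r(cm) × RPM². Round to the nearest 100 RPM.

r = 167 mm = 16.7 cm
Current RCF = 1.118 × 10⁻⁵ × 16.7 × (4520)² = 1.118 × 10⁻⁵ × 16.7 × 20,430,400 ≈ 3,814.5 × g
Target RCF = 3,814.5 + 3,000 = 6,814.5 × g
N² = 6,814.5 / (18.6706 × 10⁻⁵) = 36,498,559
N ≈ √36,498,559 ≈ 6,041.4

6000 RPM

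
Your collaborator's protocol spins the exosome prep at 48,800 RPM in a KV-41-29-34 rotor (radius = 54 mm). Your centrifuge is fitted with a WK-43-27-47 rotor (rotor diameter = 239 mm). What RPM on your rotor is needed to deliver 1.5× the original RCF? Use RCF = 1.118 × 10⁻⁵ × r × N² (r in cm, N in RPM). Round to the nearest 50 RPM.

Original rotor: r = 54 mm = 5.4 cm
RCF_original = 1.118 × 10⁻⁵ × 5.4 × (48800)² = 1.118 × 10⁻⁵ × 5.4 × 2,381,440,000 ≈ 143,772.3 × g
Target RCF = 1.5 × 143,772.3 ≈ 215,658.4 × g
Your rotor: r = 239 mm / 2 = 119.5 mm = 11.95 cm
215,658.4 = 1.118 × 10⁻⁵ × 11.95 × N²
N² = 215,658.4 / (13.3601 × 10⁻⁵) = 1,614,197,499
N ≈ √1,614,197,499 ≈ 40,177.1

≈ 40200 RPM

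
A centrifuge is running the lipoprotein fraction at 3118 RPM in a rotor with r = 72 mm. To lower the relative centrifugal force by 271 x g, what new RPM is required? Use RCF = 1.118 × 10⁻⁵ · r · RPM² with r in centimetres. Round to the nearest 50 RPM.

≈ 2500 RPM

r = 72 mm = 7.2 cm
Current RCF = 1.118 × 10⁻⁵ × 7.2 × (3118)² = 1.118 × 10⁻⁵ × 7.2 × 9,721,924 ≈ 782.6 × g
Target RCF = 782.6 − 271 = 511.6 × g
N² = 511.6 / (8.0496 × 10⁻⁵) = 6,355,595
N ≈ √6,355,595 ≈ 2,521.0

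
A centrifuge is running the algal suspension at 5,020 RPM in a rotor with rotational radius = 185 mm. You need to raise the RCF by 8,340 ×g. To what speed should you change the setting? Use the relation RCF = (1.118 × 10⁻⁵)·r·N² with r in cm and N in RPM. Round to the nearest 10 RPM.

≈ 8090 RPM

r = 185 mm = 18.5 cm
Current RCF = 1.118 × 10⁻⁵ × 18.5 × (5020)² = 1.118 × 10⁻⁵ × 18.5 × 25,200,400 ≈ 5,212.2 × g
Target RCF = 5,212.2 + 8,340 = 13,552.2 × g
N² = 13,552.2 / (20.683 × 10⁻⁵) = 65,523,377
N ≈ √65,523,377 ≈ 8,094.7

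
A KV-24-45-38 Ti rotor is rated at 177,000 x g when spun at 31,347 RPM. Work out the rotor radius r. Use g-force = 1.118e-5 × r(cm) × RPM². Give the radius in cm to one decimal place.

RCF = 1.118 × 10⁻⁵ × r × N²
177000 = 1.118 × 10⁻⁵ × r × (31347)²
r = 177000 / (1.118 × 10⁻⁵ × 982,634,409) = 177000 / 10985.85 ≈ 16.112 cm

r ≈ 16.1 cm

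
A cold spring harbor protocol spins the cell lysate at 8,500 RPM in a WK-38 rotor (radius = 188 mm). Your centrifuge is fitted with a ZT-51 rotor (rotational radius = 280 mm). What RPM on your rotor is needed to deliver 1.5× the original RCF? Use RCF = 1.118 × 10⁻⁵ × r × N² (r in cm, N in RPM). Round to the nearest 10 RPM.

Original rotor: r = 188 mm = 18.8 cm
RCF = 1.118 × 10⁻⁵ × r × N²
RCF_original = 1.118 × 10⁻⁵ × 18.8 × (8500)² = 1.118 × 10⁻⁵ × 18.8 × 72,250,000 ≈ 15,185.8 × g
Target RCF = 1.5 × 15,185.8 ≈ 22,778.7 × g
Your rotor: r = 280 mm = 28.0 cm
22,778.7 = 1.118 × 10⁻⁵ × 28 × N²
N² = 22,778.7 / (31.304 × 10⁻⁵) = 72,766,100
N ≈ √72,766,100 ≈ 8,530.3

8530 RPM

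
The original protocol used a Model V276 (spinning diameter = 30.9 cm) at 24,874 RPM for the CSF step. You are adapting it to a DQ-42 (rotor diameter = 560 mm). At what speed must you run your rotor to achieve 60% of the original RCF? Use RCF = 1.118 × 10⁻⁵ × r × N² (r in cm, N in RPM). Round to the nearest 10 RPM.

≈ 14310 RPM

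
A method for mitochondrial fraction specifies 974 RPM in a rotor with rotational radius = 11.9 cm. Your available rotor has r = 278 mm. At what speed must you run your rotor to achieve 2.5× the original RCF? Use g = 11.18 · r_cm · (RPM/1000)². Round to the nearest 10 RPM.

≈ 1010 RPM

RCF = 11.18 × r × (N/1000)²
RCF_original = 11.18 × 11.9 × (0.974)² = 11.18 × 11.9 × 0.948676 ≈ 126.2 × g
Target RCF = 2.5 × 126.2 ≈ 315.5 × g
Your rotor: r = 278 mm = 27.8 cm
315.5 = 11.18 × 27.8 × (N/1000)²
(N/1000)² = 315.5 / 310.804 = 1.015109
N = 1000 × √1.015109 ≈ 1,007.5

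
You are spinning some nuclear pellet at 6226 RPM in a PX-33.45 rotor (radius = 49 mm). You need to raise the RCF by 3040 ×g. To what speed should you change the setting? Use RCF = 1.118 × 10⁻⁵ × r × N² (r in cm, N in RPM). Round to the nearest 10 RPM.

r = 49 mm = 4.9 cm
Current RCF = 1.118 × 10⁻⁵ × 4.9 × (6226)² = 1.118 × 10⁻⁵ × 4.9 × 38,763,076 ≈ 2,123.5 × g
Target RCF = 2,123.5 + 3,040 = 5,163.5 × g
N² = 5,163.5 / (5.4782 × 10⁻⁵) = 94,255,412
N ≈ √94,255,412 ≈ 9,708.5

≈ 9710 RPM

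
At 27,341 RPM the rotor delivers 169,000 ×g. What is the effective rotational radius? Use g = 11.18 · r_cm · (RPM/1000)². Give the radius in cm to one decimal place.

r ≈ 20.2 cm

169000 = 11.18 × r × (27.341)²
r = 169000 / (11.18 × 747.530281) = 169000 / 8357.389 ≈ 20.222 cm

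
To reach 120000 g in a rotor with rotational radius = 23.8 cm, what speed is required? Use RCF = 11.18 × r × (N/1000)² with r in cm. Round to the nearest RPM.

120,000 = 11.18 × 23.8 × (N/1000)²
(N/1000)² = 120,000 / 266.084 = 450.9854
N = 1000 × √450.9854 ≈ 21,236.4

N ≈ 21236 RPM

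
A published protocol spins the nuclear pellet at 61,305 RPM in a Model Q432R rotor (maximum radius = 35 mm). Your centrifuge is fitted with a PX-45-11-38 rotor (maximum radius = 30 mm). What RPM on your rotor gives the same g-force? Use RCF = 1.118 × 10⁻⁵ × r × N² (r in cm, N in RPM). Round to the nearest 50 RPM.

≈ 66200 RPM

Original rotor: r = 35 mm = 3.5 cm
RCF_original = 1.118 × 10⁻⁵ × 3.5 × (61305)² = 1.118 × 10⁻⁵ × 3.5 × 3,758,303,025 ≈ 147,062.4 × g
Your rotor: r = 30 mm = 3.0 cm
147,062.4 = 1.118 × 10⁻⁵ × 3 × N²
N² = 147,062.4 / (3.354 × 10⁻⁵) = 4,384,686,941
N ≈ √4,384,686,941 ≈ 66,217.0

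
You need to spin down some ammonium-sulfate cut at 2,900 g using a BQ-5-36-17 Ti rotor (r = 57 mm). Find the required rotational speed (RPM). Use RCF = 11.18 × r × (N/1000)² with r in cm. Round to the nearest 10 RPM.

r = 57 mm = 5.7 cm
2,900 = 11.18 × 5.7 × (N/1000)²
(N/1000)² = 2,900 / 63.726 = 45.50733
N = 1000 × √45.50733 ≈ 6,745.9

N ≈ 6750 RPM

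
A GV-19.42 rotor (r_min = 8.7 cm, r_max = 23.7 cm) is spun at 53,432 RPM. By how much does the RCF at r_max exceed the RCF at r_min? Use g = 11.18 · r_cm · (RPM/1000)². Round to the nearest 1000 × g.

479000 × g

RCF_max = 11.18 × 23.7 × (53.432)² = 11.18 × 23.7 × 2,854.978624 ≈ 756,472.3 × g
RCF_min = 11.18 × 8.7 × (53.432)² = 11.18 × 8.7 × 2,854.978624 ≈ 277,692.4 × g
ΔRCF = 756,472.3 − 277,692.4 = 478,779.9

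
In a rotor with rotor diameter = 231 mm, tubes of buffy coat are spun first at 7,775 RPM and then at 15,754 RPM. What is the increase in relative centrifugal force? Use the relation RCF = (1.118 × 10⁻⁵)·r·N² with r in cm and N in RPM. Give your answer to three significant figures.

24200 x g

r = 231 mm / 2 = 115.5 mm = 11.55 cm
RCF₁ = 1.118 × 10⁻⁵ × 11.55 × (7775)² = 1.118 × 10⁻⁵ × 11.55 × 60,450,625 ≈ 7,805.9 × g
RCF₂ = 1.118 × 10⁻⁵ × 11.55 × (15754)² = 1.118 × 10⁻⁵ × 11.55 × 248,188,516 ≈ 32,048.3 × g
Increase = 32,048.3 − 7,805.9 = 24,242.4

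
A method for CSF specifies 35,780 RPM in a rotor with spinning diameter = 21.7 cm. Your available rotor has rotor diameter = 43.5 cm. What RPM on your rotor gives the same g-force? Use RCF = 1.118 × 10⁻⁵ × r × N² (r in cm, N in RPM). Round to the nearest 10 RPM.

≈ 25270 RPM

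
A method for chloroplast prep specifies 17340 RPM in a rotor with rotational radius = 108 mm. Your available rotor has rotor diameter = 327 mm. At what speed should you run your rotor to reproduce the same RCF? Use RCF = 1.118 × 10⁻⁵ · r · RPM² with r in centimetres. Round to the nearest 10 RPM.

≈ 14090 RPM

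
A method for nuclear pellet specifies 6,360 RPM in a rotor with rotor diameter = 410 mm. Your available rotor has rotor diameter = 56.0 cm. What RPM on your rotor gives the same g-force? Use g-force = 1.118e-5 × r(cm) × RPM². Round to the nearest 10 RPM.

Original rotor: r = 410 mm / 2 = 205 mm = 20.5 cm
RCF_original = 1.118 × 10⁻⁵ × 20.5 × (6360)² = 1.118 × 10⁻⁵ × 20.5 × 40,449,600 ≈ 9,270.6 × g
Your rotor: r = 56.0 / 2 = 28 cm
9,270.6 = 1.118 × 10⁻⁵ × 28 × N²
N² = 9,270.6 / (31.304 × 10⁻⁵) = 29,614,746
N ≈ √29,614,746 ≈ 5,441.9

≈ 5440 RPM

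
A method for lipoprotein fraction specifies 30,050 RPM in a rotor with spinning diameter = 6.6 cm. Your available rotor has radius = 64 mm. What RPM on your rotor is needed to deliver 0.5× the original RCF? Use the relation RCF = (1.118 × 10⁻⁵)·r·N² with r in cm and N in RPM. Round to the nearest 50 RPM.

≈ 15250 RPM

Original rotor: r = 6.6 / 2 = 3.3 cm
RCF_original = 1.118 × 10⁻⁵ × 3.3 × (30050)² = 1.118 × 10⁻⁵ × 3.3 × 903,002,500 ≈ 33,315.4 × g
Target RCF = 0.5 × 33,315.4 ≈ 16,657.7 × g
Your rotor: r = 64 mm = 6.4 cm
16,657.7 = 1.118 × 10⁻⁵ × 6.4 × N²
N² = 16,657.7 / (7.1552 × 10⁻⁵) = 232,805,512
N ≈ √232,805,512 ≈ 15,258.0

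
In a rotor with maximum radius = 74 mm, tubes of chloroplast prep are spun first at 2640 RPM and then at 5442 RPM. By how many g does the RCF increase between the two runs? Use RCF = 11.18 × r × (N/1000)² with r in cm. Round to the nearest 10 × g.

≈ 1870 g

r = 74 mm = 7.4 cm
RCF₁ = 11.18 × 7.4 × (2.64)² = 11.18 × 7.4 × 6.9696 ≈ 576.6 × g
RCF₂ = 11.18 × 7.4 × (5.442)² = 11.18 × 7.4 × 29.615364 ≈ 2,450.1 × g
Increase = 2,450.1 − 576.6 = 1,873.5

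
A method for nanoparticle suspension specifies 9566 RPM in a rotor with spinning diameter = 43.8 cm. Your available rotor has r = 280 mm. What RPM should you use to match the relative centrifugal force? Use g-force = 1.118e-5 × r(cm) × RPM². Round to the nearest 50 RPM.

≈ 8450 RPM

Original rotor: r = 43.8 / 2 = 21.9 cm
RCF_original = 1.118 × 10⁻⁵ × 21.9 × (9566)² = 1.118 × 10⁻⁵ × 21.9 × 91,508,356 ≈ 22,405.1 × g
Your rotor: r = 280 mm = 28.0 cm
22,405.1 = 1.118 × 10⁻⁵ × 28 × N²
N² = 22,405.1 / (31.304 × 10⁻⁵) = 71,572,642
N ≈ √71,572,642 ≈ 8,460.1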